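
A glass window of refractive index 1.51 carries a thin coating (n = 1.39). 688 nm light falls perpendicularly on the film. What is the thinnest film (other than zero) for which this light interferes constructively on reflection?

247 nm

Ray reflecting at the top interface goes from n = 1.0 toward n = 1.39: a half-wave phase shift.
Ray reflecting at the bottom interface goes from n = 1.39 toward n = 1.51: a half-wave phase shift.
Zero or two π shifts → no net half-wave offset.
So the condition for constructive reflection is 2 n t = m λ.
Minimum nonzero at m = 1: t = λ / (2 n) = 688 / (2 × 1.39) = 247 nm.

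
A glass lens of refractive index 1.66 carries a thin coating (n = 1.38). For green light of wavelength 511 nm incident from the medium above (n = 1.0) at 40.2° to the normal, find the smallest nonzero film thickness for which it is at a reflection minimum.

Ray reflecting at the top interface goes from n = 1.0 toward n = 1.38: a half-wave phase shift.
Bottom surface (1.38 → 1.66): reflection off a higher-index medium gives a half-wave phase shift.
Net: no relative phase inversion (both shifts match).
For minimum reflection here: 2 n t cos θ_r = (m + ½) λ.
Snell's law: 1.0 sin 40.2° = 1.38 sin θ_r → sin θ_r = 0.468, cos θ_r = 0.884.
Minimum at m = 0: t = λ / (4 n cos θ_r) = 511 / (4 × 1.38 × 0.884) = 105 nm.

105 nm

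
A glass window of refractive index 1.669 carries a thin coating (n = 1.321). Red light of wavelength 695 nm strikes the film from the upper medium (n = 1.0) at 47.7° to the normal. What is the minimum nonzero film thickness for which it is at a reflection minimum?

159 nm

Top surface (1.0 → 1.321): reflection off a higher-index medium gives a half-wave phase shift.
At the lower boundary (n = 1.321 to n = 1.669) the reflected ray undergoes a half-wave phase shift.
The two reflections carry the same phase change, so no net offset.
So the condition for destructive reflection is 2 n t cos θ_r = (m + ½) λ.
Snell's law: 1.0 sin 47.7° = 1.321 sin θ_r → sin θ_r = 0.560, cos θ_r = 0.829.
Minimum at m = 0: t = λ / (4 n cos θ_r) = 695 / (4 × 1.321 × 0.829) = 159 nm.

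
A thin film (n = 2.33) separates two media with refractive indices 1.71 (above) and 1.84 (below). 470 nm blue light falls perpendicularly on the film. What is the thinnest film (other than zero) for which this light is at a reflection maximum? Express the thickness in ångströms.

At the upper boundary (n = 1.71 to n = 2.33) the reflected ray undergoes a half-wave phase shift.
At the lower boundary (n = 2.33 to n = 1.84) the reflected ray undergoes no phase shift.
Exactly one π shift → a net half-wave offset.
For strong reflection here: 2 n t = (m + ½) λ.
Minimum at m = 0: t = λ / (4 n) = 470 / (4 × 2.33) = 50.4 nm.

504 Å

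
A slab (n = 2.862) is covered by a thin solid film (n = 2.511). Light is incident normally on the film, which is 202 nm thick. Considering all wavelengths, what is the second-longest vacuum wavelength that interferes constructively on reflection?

Ray reflecting at the top interface goes from n = 1.0 toward n = 2.511: a half-wave phase shift.
At the lower boundary (n = 2.511 to n = 2.862) the reflected ray undergoes a half-wave phase shift.
Zero or two π shifts → no net half-wave offset.
With no net inversion, constructive interference in reflection requires 2 n t = m λ.
λ = 2 n t / m. The second-longest wavelength is m = 2: λ = 2 × 2.511 × 202 / 2.00 = 507 nm.

507 nm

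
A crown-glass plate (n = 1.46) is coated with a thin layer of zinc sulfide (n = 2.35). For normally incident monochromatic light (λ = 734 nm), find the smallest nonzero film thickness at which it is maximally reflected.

Ray reflecting at the top interface goes from n = 1.0 toward n = 2.35: a half-wave phase shift.
At the lower boundary (n = 2.35 to n = 1.46) the reflected ray undergoes no phase shift.
Net: one phase inversion between the two reflected rays.
With one net inversion, constructive interference in reflection requires 2 n t = (m + ½) λ.
Minimum at m = 0: t = λ / (4 n) = 734 / (4 × 2.35) = 78.1 nm.

78.1 nm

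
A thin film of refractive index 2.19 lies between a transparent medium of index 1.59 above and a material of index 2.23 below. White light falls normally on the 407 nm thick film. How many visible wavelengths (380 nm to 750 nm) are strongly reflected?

Top surface (1.59 → 2.19): reflection off a higher-index medium gives a half-wave phase shift.
At the lower boundary (n = 2.19 to n = 2.23) the reflected ray undergoes a half-wave phase shift.
Zero or two π shifts → no net half-wave offset.
With no net inversion, constructive interference in reflection requires 2 n t = m λ.
λ = 2 n t / m = 1783 / m nm.
m=2: 891 nm (IR); m=3: 594 nm (visible); m=4: 446 nm (visible); m=5: 357 nm (UV).

2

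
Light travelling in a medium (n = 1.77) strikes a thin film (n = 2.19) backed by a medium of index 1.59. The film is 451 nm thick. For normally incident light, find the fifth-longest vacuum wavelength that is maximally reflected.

439 nm

At the upper boundary (n = 1.77 to n = 2.19) the reflected ray undergoes a half-wave phase shift.
Ray reflecting at the bottom interface goes from n = 2.19 toward n = 1.59: no phase shift.
Exactly one π shift → a net half-wave offset.
So the condition for constructive reflection is 2 n t = (m + ½) λ.
λ = 2 n t / (m + ½). The fifth-longest wavelength is m = 4: λ = 2 × 2.19 × 451 / 4.50 = 439 nm.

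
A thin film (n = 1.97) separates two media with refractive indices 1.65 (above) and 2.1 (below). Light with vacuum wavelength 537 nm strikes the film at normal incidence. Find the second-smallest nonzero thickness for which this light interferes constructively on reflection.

273 nm

Top surface (1.65 → 1.97): reflection off a higher-index medium gives a half-wave phase shift.
At the lower boundary (n = 1.97 to n = 2.1) the reflected ray undergoes a half-wave phase shift.
The two reflections carry the same phase change, so no net offset.
For maximum reflection here: 2 n t = m λ.
The second-smallest nonzero thickness corresponds to m = 2: t = m λ / (2 n) = 2.00 × 537 / (2 × 1.97) = 273 nm.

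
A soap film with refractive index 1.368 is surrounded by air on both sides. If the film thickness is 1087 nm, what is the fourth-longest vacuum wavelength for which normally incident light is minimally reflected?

744 nm

Ray reflecting at the top interface goes from n = 1.0 toward n = 1.368: a half-wave phase shift.
Bottom surface (1.368 → 1.0): reflection off a lower-index medium gives no phase shift.
The two reflections differ by half a wavelength.
For dark reflection here: 2 n t = m λ.
λ = 2 n t / m. The fourth-longest wavelength is m = 4: λ = 2 × 1.368 × 1087 / 4.00 = 744 nm.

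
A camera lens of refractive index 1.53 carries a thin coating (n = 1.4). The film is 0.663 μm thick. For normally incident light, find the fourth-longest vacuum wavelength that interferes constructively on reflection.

464 nm

Ray reflecting at the top interface goes from n = 1.0 toward n = 1.4: a half-wave phase shift.
At the lower boundary (n = 1.4 to n = 1.53) the reflected ray undergoes a half-wave phase shift.
Zero or two π shifts → no net half-wave offset.
With no net inversion, constructive interference in reflection requires 2 n t = m λ.
λ = 2 n t / m. The fourth-longest wavelength is m = 4: λ = 2 × 1.4 × 663 / 4.00 = 464 nm.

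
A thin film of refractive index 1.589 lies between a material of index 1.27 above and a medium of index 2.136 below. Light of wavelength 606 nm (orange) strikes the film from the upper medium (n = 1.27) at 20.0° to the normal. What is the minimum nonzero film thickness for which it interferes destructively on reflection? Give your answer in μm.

At the upper boundary (n = 1.27 to n = 1.589) the reflected ray undergoes a half-wave phase shift.
Ray reflecting at the bottom interface goes from n = 1.589 toward n = 2.136: a half-wave phase shift.
Zero or two π shifts → no net half-wave offset.
With no net inversion, destructive interference in reflection requires 2 n t cos θ_r = (m + ½) λ.
Snell's law: 1.27 sin 20.0° = 1.589 sin θ_r → sin θ_r = 0.273, cos θ_r = 0.962.
Minimum at m = 0: t = λ / (4 n cos θ_r) = 606 / (4 × 1.589 × 0.962) = 99.1 nm.

0.0991 μm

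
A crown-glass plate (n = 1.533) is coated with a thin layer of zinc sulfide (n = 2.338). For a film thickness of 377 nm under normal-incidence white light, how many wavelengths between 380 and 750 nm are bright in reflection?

3

Top surface (1.0 → 2.338): reflection off a higher-index medium gives a half-wave phase shift.
Bottom surface (2.338 → 1.533): reflection off a lower-index medium gives no phase shift.
Net: one phase inversion between the two reflected rays.
For maximum reflection here: 2 n t = (m + ½) λ.
λ = 2 n t / (m + ½) = 1763 / (m + ½) nm.
m=1: 1175 nm (IR); m=2: 705 nm (visible); m=3: 504 nm (visible); m=4: 392 nm (visible); m=5: 321 nm (UV).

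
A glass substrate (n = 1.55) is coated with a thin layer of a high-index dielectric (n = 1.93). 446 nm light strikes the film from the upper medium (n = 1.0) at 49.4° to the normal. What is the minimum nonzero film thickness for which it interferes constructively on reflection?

Top surface (1.0 → 1.93): reflection off a higher-index medium gives a half-wave phase shift.
Bottom surface (1.93 → 1.55): reflection off a lower-index medium gives no phase shift.
Exactly one π shift → a net half-wave offset.
For maximum reflection here: 2 n t cos θ_r = (m + ½) λ.
Snell's law: 1.0 sin 49.4° = 1.93 sin θ_r → sin θ_r = 0.393, cos θ_r = 0.919.
Minimum at m = 0: t = λ / (4 n cos θ_r) = 446 / (4 × 1.93 × 0.919) = 62.8 nm.

62.8 nm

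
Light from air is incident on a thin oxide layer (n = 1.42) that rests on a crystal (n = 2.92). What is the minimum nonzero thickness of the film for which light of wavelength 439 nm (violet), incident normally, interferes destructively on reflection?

Top surface (1.0 → 1.42): reflection off a higher-index medium gives a half-wave phase shift.
Ray reflecting at the bottom interface goes from n = 1.42 toward n = 2.92: a half-wave phase shift.
The two reflections carry the same phase change, so no net offset.
With no net inversion, destructive interference in reflection requires 2 n t = (m + ½) λ.
Minimum at m = 0: t = λ / (4 n) = 439 / (4 × 1.42) = 77.3 nm.

77.3 nm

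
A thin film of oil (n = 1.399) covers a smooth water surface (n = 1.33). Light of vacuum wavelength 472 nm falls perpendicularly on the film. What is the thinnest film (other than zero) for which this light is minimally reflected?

169 nm

At the upper boundary (n = 1.0 to n = 1.399) the reflected ray undergoes a half-wave phase shift.
Ray reflecting at the bottom interface goes from n = 1.399 toward n = 1.33: no phase shift.
The two reflections differ by half a wavelength.
With one net inversion, destructive interference in reflection requires 2 n t = m λ.
Minimum nonzero at m = 1: t = λ / (2 n) = 472 / (2 × 1.399) = 169 nm.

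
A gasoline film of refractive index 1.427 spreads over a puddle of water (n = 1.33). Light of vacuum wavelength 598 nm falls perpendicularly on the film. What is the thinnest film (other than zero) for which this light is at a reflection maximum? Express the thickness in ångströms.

Ray reflecting at the top interface goes from n = 1.0 toward n = 1.427: a half-wave phase shift.
At the lower boundary (n = 1.427 to n = 1.33) the reflected ray undergoes no phase shift.
Exactly one π shift → a net half-wave offset.
So the condition for constructive reflection is 2 n t = (m + ½) λ.
Minimum at m = 0: t = λ / (4 n) = 598 / (4 × 1.427) = 105 nm.

1048 Å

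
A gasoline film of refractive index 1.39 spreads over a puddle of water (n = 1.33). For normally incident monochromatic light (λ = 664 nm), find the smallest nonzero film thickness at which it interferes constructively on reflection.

Top surface (1.0 → 1.39): reflection off a higher-index medium gives a half-wave phase shift.
Bottom surface (1.39 → 1.33): reflection off a lower-index medium gives no phase shift.
Exactly one π shift → a net half-wave offset.
With one net inversion, constructive interference in reflection requires 2 n t = (m + ½) λ.
Minimum at m = 0: t = λ / (4 n) = 664 / (4 × 1.39) = 119 nm.

119 nm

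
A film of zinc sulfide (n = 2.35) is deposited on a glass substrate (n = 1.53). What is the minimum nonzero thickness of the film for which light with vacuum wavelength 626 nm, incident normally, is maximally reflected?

At the upper boundary (n = 1.0 to n = 2.35) the reflected ray undergoes a half-wave phase shift.
At the lower boundary (n = 2.35 to n = 1.53) the reflected ray undergoes no phase shift.
The two reflections differ by half a wavelength.
With one net inversion, constructive interference in reflection requires 2 n t = (m + ½) λ.
Minimum at m = 0: t = λ / (4 n) = 626 / (4 × 2.35) = 66.6 nm.

66.6 nm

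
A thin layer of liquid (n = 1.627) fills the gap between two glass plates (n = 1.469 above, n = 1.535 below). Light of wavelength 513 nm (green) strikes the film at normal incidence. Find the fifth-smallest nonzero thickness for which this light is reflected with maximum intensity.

Ray reflecting at the top interface goes from n = 1.469 toward n = 1.627: a half-wave phase shift.
Bottom surface (1.627 → 1.535): reflection off a lower-index medium gives no phase shift.
Exactly one π shift → a net half-wave offset.
So the condition for constructive reflection is 2 n t = (m + ½) λ.
The fifth-smallest nonzero thickness corresponds to m = 4: t = (m + ½) λ / (2 n) = 4.50 × 513 / (2 × 1.627) = 709 nm.

709 nm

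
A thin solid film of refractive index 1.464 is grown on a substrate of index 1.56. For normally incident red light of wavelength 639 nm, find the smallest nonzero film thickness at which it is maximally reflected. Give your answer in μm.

Top surface (1.0 → 1.464): reflection off a higher-index medium gives a half-wave phase shift.
Bottom surface (1.464 → 1.56): reflection off a higher-index medium gives a half-wave phase shift.
Net: no relative phase inversion (both shifts match).
So the condition for constructive reflection is 2 n t = m λ.
Minimum nonzero at m = 1: t = λ / (2 n) = 639 / (2 × 1.464) = 218 nm.

0.218 μm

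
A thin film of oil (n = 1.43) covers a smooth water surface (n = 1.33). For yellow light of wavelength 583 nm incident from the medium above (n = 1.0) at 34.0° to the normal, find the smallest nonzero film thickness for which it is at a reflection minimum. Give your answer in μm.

Top surface (1.0 → 1.43): reflection off a higher-index medium gives a half-wave phase shift.
Bottom surface (1.43 → 1.33): reflection off a lower-index medium gives no phase shift.
Net: one phase inversion between the two reflected rays.
With one net inversion, destructive interference in reflection requires 2 n t cos θ_r = m λ.
Snell's law: 1.0 sin 34.0° = 1.43 sin θ_r → sin θ_r = 0.391, cos θ_r = 0.920.
Minimum nonzero at m = 1: t = λ / (2 n cos θ_r) = 583 / (2 × 1.43 × 0.920) = 221 nm.

0.221 μm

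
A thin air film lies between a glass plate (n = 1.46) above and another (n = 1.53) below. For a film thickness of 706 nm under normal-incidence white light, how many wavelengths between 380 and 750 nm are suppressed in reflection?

Ray reflecting at the top interface goes from n = 1.46 toward n = 1.0: no phase shift.
Ray reflecting at the bottom interface goes from n = 1.0 toward n = 1.53: a half-wave phase shift.
Exactly one π shift → a net half-wave offset.
So the condition for destructive reflection is 2 n t = m λ.
λ = 2 n t / m = 1412 / m nm.
m=1: 1412 nm (IR); m=2: 706 nm (visible); m=3: 471 nm (visible); m=4: 353 nm (UV).

2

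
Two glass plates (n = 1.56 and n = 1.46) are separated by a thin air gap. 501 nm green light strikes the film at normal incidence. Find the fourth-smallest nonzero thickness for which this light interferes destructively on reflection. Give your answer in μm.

Top surface (1.56 → 1.0): reflection off a lower-index medium gives no phase shift.
Ray reflecting at the bottom interface goes from n = 1.0 toward n = 1.46: a half-wave phase shift.
Exactly one π shift → a net half-wave offset.
With one net inversion, destructive interference in reflection requires 2 n t = m λ.
The fourth-smallest nonzero thickness corresponds to m = 4: t = m λ / (2 n) = 4.00 × 501 / (2 × 1.0) = 1002 nm.

1.00 μm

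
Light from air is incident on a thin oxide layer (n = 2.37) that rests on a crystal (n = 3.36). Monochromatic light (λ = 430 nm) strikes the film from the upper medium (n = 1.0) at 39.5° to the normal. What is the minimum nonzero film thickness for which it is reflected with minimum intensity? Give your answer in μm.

0.0471 μm

At the upper boundary (n = 1.0 to n = 2.37) the reflected ray undergoes a half-wave phase shift.
Bottom surface (2.37 → 3.36): reflection off a higher-index medium gives a half-wave phase shift.
The two reflections carry the same phase change, so no net offset.
With no net inversion, destructive interference in reflection requires 2 n t cos θ_r = (m + ½) λ.
Snell's law: 1.0 sin 39.5° = 2.37 sin θ_r → sin θ_r = 0.268, cos θ_r = 0.963.
Minimum at m = 0: t = λ / (4 n cos θ_r) = 430 / (4 × 2.37 × 0.963) = 47.1 nm.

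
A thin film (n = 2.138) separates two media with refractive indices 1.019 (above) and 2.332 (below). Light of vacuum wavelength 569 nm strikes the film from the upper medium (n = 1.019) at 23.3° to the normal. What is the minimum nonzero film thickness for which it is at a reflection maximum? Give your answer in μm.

At the upper boundary (n = 1.019 to n = 2.138) the reflected ray undergoes a half-wave phase shift.
Bottom surface (2.138 → 2.332): reflection off a higher-index medium gives a half-wave phase shift.
Net: no relative phase inversion (both shifts match).
For strong reflection here: 2 n t cos θ_r = m λ.
Snell's law: 1.019 sin 23.3° = 2.138 sin θ_r → sin θ_r = 0.189, cos θ_r = 0.982.
Minimum nonzero at m = 1: t = λ / (2 n cos θ_r) = 569 / (2 × 2.138 × 0.982) = 135 nm.

0.135 μm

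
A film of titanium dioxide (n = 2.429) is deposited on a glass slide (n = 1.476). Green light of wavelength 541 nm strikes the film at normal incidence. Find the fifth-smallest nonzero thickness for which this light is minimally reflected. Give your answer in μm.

0.557 μm

At the upper boundary (n = 1.0 to n = 2.429) the reflected ray undergoes a half-wave phase shift.
Bottom surface (2.429 → 1.476): reflection off a lower-index medium gives no phase shift.
The two reflections differ by half a wavelength.
With one net inversion, destructive interference in reflection requires 2 n t = m λ.
The fifth-smallest nonzero thickness corresponds to m = 5: t = m λ / (2 n) = 5.00 × 541 / (2 × 2.429) = 557 nm.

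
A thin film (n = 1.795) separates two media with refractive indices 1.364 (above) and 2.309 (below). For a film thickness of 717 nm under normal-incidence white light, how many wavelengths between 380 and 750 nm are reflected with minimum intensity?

Top surface (1.364 → 1.795): reflection off a higher-index medium gives a half-wave phase shift.
At the lower boundary (n = 1.795 to n = 2.309) the reflected ray undergoes a half-wave phase shift.
Zero or two π shifts → no net half-wave offset.
With no net inversion, destructive interference in reflection requires 2 n t = (m + ½) λ.
λ = 2 n t / (m + ½) = 2574 / (m + ½) nm.
m=2: 1030 nm (IR); m=3: 735 nm (visible); m=4: 572 nm (visible); m=5: 468 nm (visible); m=6: 396 nm (visible); m=7: 343 nm (UV).

4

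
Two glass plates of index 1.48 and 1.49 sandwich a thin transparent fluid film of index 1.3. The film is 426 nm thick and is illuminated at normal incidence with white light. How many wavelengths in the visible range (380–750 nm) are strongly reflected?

At the upper boundary (n = 1.48 to n = 1.3) the reflected ray undergoes no phase shift.
At the lower boundary (n = 1.3 to n = 1.49) the reflected ray undergoes a half-wave phase shift.
Net: one phase inversion between the two reflected rays.
With one net inversion, constructive interference in reflection requires 2 n t = (m + ½) λ.
λ = 2 n t / (m + ½) = 1108 / (m + ½) nm.
m=0: 2215 nm (IR); m=1: 738 nm (visible); m=2: 443 nm (visible); m=3: 316 nm (UV).

2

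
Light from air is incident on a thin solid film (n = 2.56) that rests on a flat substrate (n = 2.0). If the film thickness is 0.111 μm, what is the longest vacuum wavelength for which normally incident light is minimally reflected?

568 nm

Top surface (1.0 → 2.56): reflection off a higher-index medium gives a half-wave phase shift.
Ray reflecting at the bottom interface goes from n = 2.56 toward n = 2.0: no phase shift.
Net: one phase inversion between the two reflected rays.
For dark reflection here: 2 n t = m λ.
λ = 2 n t / m. The longest wavelength is m = 1: λ = 2 × 2.56 × 111 / 1.00 = 568 nm.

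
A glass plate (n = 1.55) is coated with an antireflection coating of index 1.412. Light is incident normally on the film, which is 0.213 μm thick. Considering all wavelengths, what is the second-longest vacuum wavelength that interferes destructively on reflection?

401 nm

Top surface (1.0 → 1.412): reflection off a higher-index medium gives a half-wave phase shift.
Ray reflecting at the bottom interface goes from n = 1.412 toward n = 1.55: a half-wave phase shift.
Net: no relative phase inversion (both shifts match).
With no net inversion, destructive interference in reflection requires 2 n t = (m + ½) λ.
λ = 2 n t / (m + ½). The second-longest wavelength is m = 1: λ = 2 × 1.412 × 213 / 1.50 = 401 nm.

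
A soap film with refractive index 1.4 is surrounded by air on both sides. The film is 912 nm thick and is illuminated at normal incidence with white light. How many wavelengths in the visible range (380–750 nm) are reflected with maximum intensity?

At the upper boundary (n = 1.0 to n = 1.4) the reflected ray undergoes a half-wave phase shift.
Bottom surface (1.4 → 1.0): reflection off a lower-index medium gives no phase shift.
Exactly one π shift → a net half-wave offset.
With one net inversion, constructive interference in reflection requires 2 n t = (m + ½) λ.
λ = 2 n t / (m + ½) = 2554 / (m + ½) nm.
m=2: 1021 nm (IR); m=3: 730 nm (visible); m=4: 567 nm (visible); m=5: 464 nm (visible); m=6: 393 nm (visible); m=7: 340 nm (UV).

4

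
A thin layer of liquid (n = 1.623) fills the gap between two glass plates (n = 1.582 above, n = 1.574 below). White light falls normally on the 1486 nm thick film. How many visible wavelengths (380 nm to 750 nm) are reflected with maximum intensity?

7

Top surface (1.582 → 1.623): reflection off a higher-index medium gives a half-wave phase shift.
At the lower boundary (n = 1.623 to n = 1.574) the reflected ray undergoes no phase shift.
Net: one phase inversion between the two reflected rays.
For bright reflection here: 2 n t = (m + ½) λ.
λ = 2 n t / (m + ½) = 4824 / (m + ½) nm.
m=5: 877 nm (IR); m=6: 742 nm (visible); m=7: 643 nm (visible); m=8: 567 nm (visible); m=9: 508 nm (visible); m=10: 459 nm (visible); m=11: 419 nm (visible); m=12: 386 nm (visible); m=13: 357 nm (UV).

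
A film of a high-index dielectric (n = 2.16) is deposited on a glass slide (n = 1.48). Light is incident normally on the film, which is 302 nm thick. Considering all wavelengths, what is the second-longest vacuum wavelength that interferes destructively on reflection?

652 nm

Ray reflecting at the top interface goes from n = 1.0 toward n = 2.16: a half-wave phase shift.
Bottom surface (2.16 → 1.48): reflection off a lower-index medium gives no phase shift.
Net: one phase inversion between the two reflected rays.
So the condition for destructive reflection is 2 n t = m λ.
λ = 2 n t / m. The second-longest wavelength is m = 2: λ = 2 × 2.16 × 302 / 2.00 = 652 nm.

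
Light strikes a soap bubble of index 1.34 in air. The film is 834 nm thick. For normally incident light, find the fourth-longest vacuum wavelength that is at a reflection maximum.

Top surface (1.0 → 1.34): reflection off a higher-index medium gives a half-wave phase shift.
Bottom surface (1.34 → 1.0): reflection off a lower-index medium gives no phase shift.
Exactly one π shift → a net half-wave offset.
With one net inversion, constructive interference in reflection requires 2 n t = (m + ½) λ.
λ = 2 n t / (m + ½). The fourth-longest wavelength is m = 3: λ = 2 × 1.34 × 834 / 3.50 = 639 nm.

639 nm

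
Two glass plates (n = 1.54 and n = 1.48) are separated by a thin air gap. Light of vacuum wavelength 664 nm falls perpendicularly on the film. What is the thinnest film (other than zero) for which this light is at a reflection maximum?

Ray reflecting at the top interface goes from n = 1.54 toward n = 1.0: no phase shift.
Ray reflecting at the bottom interface goes from n = 1.0 toward n = 1.48: a half-wave phase shift.
Net: one phase inversion between the two reflected rays.
With one net inversion, constructive interference in reflection requires 2 n t = (m + ½) λ.
Minimum at m = 0: t = λ / (4 n) = 664 / (4 × 1.0) = 166 nm.

166 nm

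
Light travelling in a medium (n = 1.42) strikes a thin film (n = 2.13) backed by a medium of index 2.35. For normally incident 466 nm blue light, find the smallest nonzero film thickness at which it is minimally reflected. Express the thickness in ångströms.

Top surface (1.42 → 2.13): reflection off a higher-index medium gives a half-wave phase shift.
Bottom surface (2.13 → 2.35): reflection off a higher-index medium gives a half-wave phase shift.
Zero or two π shifts → no net half-wave offset.
With no net inversion, destructive interference in reflection requires 2 n t = (m + ½) λ.
Minimum at m = 0: t = λ / (4 n) = 466 / (4 × 2.13) = 54.7 nm.

547 Å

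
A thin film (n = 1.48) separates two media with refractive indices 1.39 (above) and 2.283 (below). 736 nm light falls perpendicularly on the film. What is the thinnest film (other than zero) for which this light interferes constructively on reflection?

Ray reflecting at the top interface goes from n = 1.39 toward n = 1.48: a half-wave phase shift.
At the lower boundary (n = 1.48 to n = 2.283) the reflected ray undergoes a half-wave phase shift.
The two reflections carry the same phase change, so no net offset.
So the condition for constructive reflection is 2 n t = m λ.
Minimum nonzero at m = 1: t = λ / (2 n) = 736 / (2 × 1.48) = 249 nm.

249 nm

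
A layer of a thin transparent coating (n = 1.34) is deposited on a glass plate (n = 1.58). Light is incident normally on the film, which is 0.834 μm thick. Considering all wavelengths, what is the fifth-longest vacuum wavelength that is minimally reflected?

Ray reflecting at the top interface goes from n = 1.0 toward n = 1.34: a half-wave phase shift.
Ray reflecting at the bottom interface goes from n = 1.34 toward n = 1.58: a half-wave phase shift.
Net: no relative phase inversion (both shifts match).
For minimum reflection here: 2 n t = (m + ½) λ.
λ = 2 n t / (m + ½). The fifth-longest wavelength is m = 4: λ = 2 × 1.34 × 834 / 4.50 = 497 nm.

497 nm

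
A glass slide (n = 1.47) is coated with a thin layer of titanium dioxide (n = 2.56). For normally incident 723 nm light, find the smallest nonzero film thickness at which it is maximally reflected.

70.6 nm

Top surface (1.0 → 2.56): reflection off a higher-index medium gives a half-wave phase shift.
Bottom surface (2.56 → 1.47): reflection off a lower-index medium gives no phase shift.
Exactly one π shift → a net half-wave offset.
With one net inversion, constructive interference in reflection requires 2 n t = (m + ½) λ.
Minimum at m = 0: t = λ / (4 n) = 723 / (4 × 2.56) = 70.6 nm.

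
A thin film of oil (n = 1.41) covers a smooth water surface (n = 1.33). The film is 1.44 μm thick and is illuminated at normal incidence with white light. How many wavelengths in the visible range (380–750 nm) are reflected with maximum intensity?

6

Ray reflecting at the top interface goes from n = 1.0 toward n = 1.41: a half-wave phase shift.
Bottom surface (1.41 → 1.33): reflection off a lower-index medium gives no phase shift.
The two reflections differ by half a wavelength.
With one net inversion, constructive interference in reflection requires 2 n t = (m + ½) λ.
λ = 2 n t / (m + ½) = 4061 / (m + ½) nm.
m=4: 902 nm (IR); m=5: 738 nm (visible); m=6: 625 nm (visible); m=7: 541 nm (visible); m=8: 478 nm (visible); m=9: 427 nm (visible); m=10: 387 nm (visible); m=11: 353 nm (UV).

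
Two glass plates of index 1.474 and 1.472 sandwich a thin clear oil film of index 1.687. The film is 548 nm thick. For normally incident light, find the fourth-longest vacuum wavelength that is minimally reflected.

462 nm

At the upper boundary (n = 1.474 to n = 1.687) the reflected ray undergoes a half-wave phase shift.
At the lower boundary (n = 1.687 to n = 1.472) the reflected ray undergoes no phase shift.
The two reflections differ by half a wavelength.
For weak reflection here: 2 n t = m λ.
λ = 2 n t / m. The fourth-longest wavelength is m = 4: λ = 2 × 1.687 × 548 / 4.00 = 462 nm.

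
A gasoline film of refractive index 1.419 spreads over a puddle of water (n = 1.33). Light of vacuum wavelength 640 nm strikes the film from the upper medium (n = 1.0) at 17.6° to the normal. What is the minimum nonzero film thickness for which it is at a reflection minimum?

Top surface (1.0 → 1.419): reflection off a higher-index medium gives a half-wave phase shift.
Ray reflecting at the bottom interface goes from n = 1.419 toward n = 1.33: no phase shift.
Net: one phase inversion between the two reflected rays.
For minimum reflection here: 2 n t cos θ_r = m λ.
Snell's law: 1.0 sin 17.6° = 1.419 sin θ_r → sin θ_r = 0.213, cos θ_r = 0.977.
Minimum nonzero at m = 1: t = λ / (2 n cos θ_r) = 640 / (2 × 1.419 × 0.977) = 231 nm.

231 nm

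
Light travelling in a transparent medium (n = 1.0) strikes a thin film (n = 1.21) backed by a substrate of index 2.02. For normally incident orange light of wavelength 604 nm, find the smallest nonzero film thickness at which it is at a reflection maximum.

Top surface (1.0 → 1.21): reflection off a higher-index medium gives a half-wave phase shift.
Ray reflecting at the bottom interface goes from n = 1.21 toward n = 2.02: a half-wave phase shift.
Net: no relative phase inversion (both shifts match).
So the condition for constructive reflection is 2 n t = m λ.
Minimum nonzero at m = 1: t = λ / (2 n) = 604 / (2 × 1.21) = 250 nm.

250 nm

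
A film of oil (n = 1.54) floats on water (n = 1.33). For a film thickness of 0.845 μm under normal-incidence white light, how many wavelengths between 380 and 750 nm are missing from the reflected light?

3

Top surface (1.0 → 1.54): reflection off a higher-index medium gives a half-wave phase shift.
At the lower boundary (n = 1.54 to n = 1.33) the reflected ray undergoes no phase shift.
Exactly one π shift → a net half-wave offset.
With one net inversion, destructive interference in reflection requires 2 n t = m λ.
λ = 2 n t / m = 2603 / m nm.
m=3: 868 nm (IR); m=4: 651 nm (visible); m=5: 521 nm (visible); m=6: 434 nm (visible); m=7: 372 nm (UV).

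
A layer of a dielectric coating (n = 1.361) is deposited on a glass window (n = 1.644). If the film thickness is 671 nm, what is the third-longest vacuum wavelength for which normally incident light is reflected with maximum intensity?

609 nm

At the upper boundary (n = 1.0 to n = 1.361) the reflected ray undergoes a half-wave phase shift.
At the lower boundary (n = 1.361 to n = 1.644) the reflected ray undergoes a half-wave phase shift.
The two reflections carry the same phase change, so no net offset.
With no net inversion, constructive interference in reflection requires 2 n t = m λ.
λ = 2 n t / m. The third-longest wavelength is m = 3: λ = 2 × 1.361 × 671 / 3.00 = 609 nm.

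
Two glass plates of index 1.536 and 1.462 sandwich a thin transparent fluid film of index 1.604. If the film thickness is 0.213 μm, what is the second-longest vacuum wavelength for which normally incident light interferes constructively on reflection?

456 nm

Top surface (1.536 → 1.604): reflection off a higher-index medium gives a half-wave phase shift.
Ray reflecting at the bottom interface goes from n = 1.604 toward n = 1.462: no phase shift.
The two reflections differ by half a wavelength.
So the condition for constructive reflection is 2 n t = (m + ½) λ.
λ = 2 n t / (m + ½). The second-longest wavelength is m = 1: λ = 2 × 1.604 × 213 / 1.50 = 456 nm.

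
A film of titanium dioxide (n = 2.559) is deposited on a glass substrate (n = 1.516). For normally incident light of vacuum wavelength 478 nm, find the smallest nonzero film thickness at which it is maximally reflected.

Top surface (1.0 → 2.559): reflection off a higher-index medium gives a half-wave phase shift.
Bottom surface (2.559 → 1.516): reflection off a lower-index medium gives no phase shift.
Exactly one π shift → a net half-wave offset.
With one net inversion, constructive interference in reflection requires 2 n t = (m + ½) λ.
Minimum at m = 0: t = λ / (4 n) = 478 / (4 × 2.559) = 46.7 nm.

46.7 nm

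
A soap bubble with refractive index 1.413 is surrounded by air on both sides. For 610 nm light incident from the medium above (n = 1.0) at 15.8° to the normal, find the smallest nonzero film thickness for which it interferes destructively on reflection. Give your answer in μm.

At the upper boundary (n = 1.0 to n = 1.413) the reflected ray undergoes a half-wave phase shift.
At the lower boundary (n = 1.413 to n = 1.0) the reflected ray undergoes no phase shift.
Exactly one π shift → a net half-wave offset.
With one net inversion, destructive interference in reflection requires 2 n t cos θ_r = m λ.
Snell's law: 1.0 sin 15.8° = 1.413 sin θ_r → sin θ_r = 0.193, cos θ_r = 0.981.
Minimum nonzero at m = 1: t = λ / (2 n cos θ_r) = 610 / (2 × 1.413 × 0.981) = 220 nm.

0.220 μm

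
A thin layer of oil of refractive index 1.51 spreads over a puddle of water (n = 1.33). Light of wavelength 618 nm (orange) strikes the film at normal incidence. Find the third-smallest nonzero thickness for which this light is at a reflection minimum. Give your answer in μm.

Top surface (1.0 → 1.51): reflection off a higher-index medium gives a half-wave phase shift.
Bottom surface (1.51 → 1.33): reflection off a lower-index medium gives no phase shift.
Net: one phase inversion between the two reflected rays.
With one net inversion, destructive interference in reflection requires 2 n t = m λ.
The third-smallest nonzero thickness corresponds to m = 3: t = m λ / (2 n) = 3.00 × 618 / (2 × 1.51) = 614 nm.

0.614 μm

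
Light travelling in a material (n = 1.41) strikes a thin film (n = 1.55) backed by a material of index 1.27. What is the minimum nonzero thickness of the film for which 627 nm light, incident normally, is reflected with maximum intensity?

101 nm

Top surface (1.41 → 1.55): reflection off a higher-index medium gives a half-wave phase shift.
At the lower boundary (n = 1.55 to n = 1.27) the reflected ray undergoes no phase shift.
The two reflections differ by half a wavelength.
So the condition for constructive reflection is 2 n t = (m + ½) λ.
Minimum at m = 0: t = λ / (4 n) = 627 / (4 × 1.55) = 101 nm.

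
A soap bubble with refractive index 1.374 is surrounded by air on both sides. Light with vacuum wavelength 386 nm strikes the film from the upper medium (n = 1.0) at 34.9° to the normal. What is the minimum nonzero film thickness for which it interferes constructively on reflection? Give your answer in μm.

Ray reflecting at the top interface goes from n = 1.0 toward n = 1.374: a half-wave phase shift.
Bottom surface (1.374 → 1.0): reflection off a lower-index medium gives no phase shift.
Exactly one π shift → a net half-wave offset.
For bright reflection here: 2 n t cos θ_r = (m + ½) λ.
Snell's law: 1.0 sin 34.9° = 1.374 sin θ_r → sin θ_r = 0.416, cos θ_r = 0.909.
Minimum at m = 0: t = λ / (4 n cos θ_r) = 386 / (4 × 1.374 × 0.909) = 77.2 nm.

0.0772 μm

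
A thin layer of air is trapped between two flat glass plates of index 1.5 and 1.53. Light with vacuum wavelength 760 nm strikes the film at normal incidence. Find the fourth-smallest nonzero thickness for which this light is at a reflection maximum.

1330 nm

Top surface (1.5 → 1.0): reflection off a lower-index medium gives no phase shift.
At the lower boundary (n = 1.0 to n = 1.53) the reflected ray undergoes a half-wave phase shift.
Exactly one π shift → a net half-wave offset.
With one net inversion, constructive interference in reflection requires 2 n t = (m + ½) λ.
The fourth-smallest nonzero thickness corresponds to m = 3: t = (m + ½) λ / (2 n) = 3.50 × 760 / (2 × 1.0) = 1330 nm.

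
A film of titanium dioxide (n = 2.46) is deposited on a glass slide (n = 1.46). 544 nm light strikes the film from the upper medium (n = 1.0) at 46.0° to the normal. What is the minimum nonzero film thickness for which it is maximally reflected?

Ray reflecting at the top interface goes from n = 1.0 toward n = 2.46: a half-wave phase shift.
Ray reflecting at the bottom interface goes from n = 2.46 toward n = 1.46: no phase shift.
Exactly one π shift → a net half-wave offset.
With one net inversion, constructive interference in reflection requires 2 n t cos θ_r = (m + ½) λ.
Snell's law: 1.0 sin 46.0° = 2.46 sin θ_r → sin θ_r = 0.292, cos θ_r = 0.956.
Minimum at m = 0: t = λ / (4 n cos θ_r) = 544 / (4 × 2.46 × 0.956) = 57.8 nm.

57.8 nm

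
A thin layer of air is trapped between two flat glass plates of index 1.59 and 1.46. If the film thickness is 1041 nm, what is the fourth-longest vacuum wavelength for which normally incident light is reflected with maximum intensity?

595 nm

At the upper boundary (n = 1.59 to n = 1.0) the reflected ray undergoes no phase shift.
Bottom surface (1.0 → 1.46): reflection off a higher-index medium gives a half-wave phase shift.
Net: one phase inversion between the two reflected rays.
With one net inversion, constructive interference in reflection requires 2 n t = (m + ½) λ.
λ = 2 n t / (m + ½). The fourth-longest wavelength is m = 3: λ = 2 × 1.0 × 1041 / 3.50 = 595 nm.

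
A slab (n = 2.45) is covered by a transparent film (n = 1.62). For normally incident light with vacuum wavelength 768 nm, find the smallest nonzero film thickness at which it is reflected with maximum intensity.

237 nm

Top surface (1.0 → 1.62): reflection off a higher-index medium gives a half-wave phase shift.
Bottom surface (1.62 → 2.45): reflection off a higher-index medium gives a half-wave phase shift.
Net: no relative phase inversion (both shifts match).
With no net inversion, constructive interference in reflection requires 2 n t = m λ.
Minimum nonzero at m = 1: t = λ / (2 n) = 768 / (2 × 1.62) = 237 nm.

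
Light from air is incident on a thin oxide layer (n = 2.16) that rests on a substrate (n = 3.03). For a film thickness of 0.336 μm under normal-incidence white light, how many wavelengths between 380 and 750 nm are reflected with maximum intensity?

Ray reflecting at the top interface goes from n = 1.0 toward n = 2.16: a half-wave phase shift.
Ray reflecting at the bottom interface goes from n = 2.16 toward n = 3.03: a half-wave phase shift.
The two reflections carry the same phase change, so no net offset.
So the condition for constructive reflection is 2 n t = m λ.
λ = 2 n t / m = 1452 / m nm.
m=1: 1452 nm (IR); m=2: 726 nm (visible); m=3: 484 nm (visible); m=4: 363 nm (UV).

2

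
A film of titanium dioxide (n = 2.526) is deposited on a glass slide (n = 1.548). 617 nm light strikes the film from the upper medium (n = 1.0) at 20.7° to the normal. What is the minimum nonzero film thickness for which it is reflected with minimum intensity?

Top surface (1.0 → 2.526): reflection off a higher-index medium gives a half-wave phase shift.
At the lower boundary (n = 2.526 to n = 1.548) the reflected ray undergoes no phase shift.
Exactly one π shift → a net half-wave offset.
With one net inversion, destructive interference in reflection requires 2 n t cos θ_r = m λ.
Snell's law: 1.0 sin 20.7° = 2.526 sin θ_r → sin θ_r = 0.140, cos θ_r = 0.990.
Minimum nonzero at m = 1: t = λ / (2 n cos θ_r) = 617 / (2 × 2.526 × 0.990) = 123 nm.

123 nm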